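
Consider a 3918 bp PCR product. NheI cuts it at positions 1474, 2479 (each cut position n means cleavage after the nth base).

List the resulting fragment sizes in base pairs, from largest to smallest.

1474, 1439, 1005 bp

Linear molecule, 2 cuts → 3 fragments:
  1474 − 0 = 1474 bp
  2479 − 1474 = 1005 bp
  3918 − 2479 = 1439 bp
Sorted largest to smallest: 1474, 1439, 1005 bp.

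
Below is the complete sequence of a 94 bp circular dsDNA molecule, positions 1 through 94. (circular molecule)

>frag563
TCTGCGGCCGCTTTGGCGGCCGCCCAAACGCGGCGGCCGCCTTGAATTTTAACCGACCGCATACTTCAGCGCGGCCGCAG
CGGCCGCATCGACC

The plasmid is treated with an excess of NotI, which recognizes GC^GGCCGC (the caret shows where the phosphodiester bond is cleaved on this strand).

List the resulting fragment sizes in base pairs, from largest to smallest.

NotI sites (GCGGCCGC) start at positions 4, 16, 33, 71, 80.
NotI cuts after base 2 of each site, so after positions 5, 17, 34, 72, 81.
Circular molecule, 5 cuts → 5 fragments:
  6–17 → 12 bp
  18–34 → 17 bp
  35–72 → 38 bp
  73–81 → 9 bp
  82–94 then 1–5 → 13 + 5 = 18 bp
Sorted largest to smallest: 38, 18, 17, 12, 9 bp.

38, 18, 17, 12, 9 bp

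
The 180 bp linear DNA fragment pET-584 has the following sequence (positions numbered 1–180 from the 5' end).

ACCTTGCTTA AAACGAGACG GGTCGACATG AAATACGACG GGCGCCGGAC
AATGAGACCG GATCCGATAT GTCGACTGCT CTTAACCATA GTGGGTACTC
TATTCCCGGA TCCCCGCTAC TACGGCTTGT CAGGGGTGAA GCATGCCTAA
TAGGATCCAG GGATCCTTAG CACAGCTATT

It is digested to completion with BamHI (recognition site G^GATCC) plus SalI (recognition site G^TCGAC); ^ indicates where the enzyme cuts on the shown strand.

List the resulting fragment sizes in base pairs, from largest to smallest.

BamHI sites (GGATCC) start at positions 60, 108, 153, 161.
BamHI cuts after the first base of each site, so after positions 60, 108, 153, 161.
SalI sites (GTCGAC) start at positions 22, 71.
SalI cuts after the first base of each site, so after positions 22, 71.
Combined cut positions: 22, 60, 71, 108, 153, 161.
Linear molecule, 6 cuts → 7 fragments:
  1–22 → 22 bp
  23–60 → 38 bp
  61–71 → 11 bp
  72–108 → 37 bp
  109–153 → 45 bp
  154–161 → 8 bp
  162–180 → 19 bp
Sorted largest to smallest: 45, 38, 37, 22, 19, 11, 8 bp.

45, 38, 37, 22, 19, 11, 8 bp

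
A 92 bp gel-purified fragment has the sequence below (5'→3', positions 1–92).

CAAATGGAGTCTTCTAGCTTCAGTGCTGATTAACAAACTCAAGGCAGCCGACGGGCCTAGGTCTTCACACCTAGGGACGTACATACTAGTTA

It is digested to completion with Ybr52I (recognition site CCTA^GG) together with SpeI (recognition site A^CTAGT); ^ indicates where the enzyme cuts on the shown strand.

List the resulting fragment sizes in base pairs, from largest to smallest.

59, 14, 12, 7 bp

Ybr52I sites (CCTAGG) start at positions 56, 70.
Ybr52I cuts after base 4 of each site, so after positions 59, 73.
The SpeI site (ACTAGT) starts at position 85.
SpeI cuts after the first base of each site, so after position 85.
Combined cut positions: 59, 73, 85.
Linear molecule, 3 cuts → 4 fragments:
  1–59 → 59 bp
  60–73 → 14 bp
  74–85 → 12 bp
  86–92 → 7 bp
Sorted largest to smallest: 59, 14, 12, 7 bp.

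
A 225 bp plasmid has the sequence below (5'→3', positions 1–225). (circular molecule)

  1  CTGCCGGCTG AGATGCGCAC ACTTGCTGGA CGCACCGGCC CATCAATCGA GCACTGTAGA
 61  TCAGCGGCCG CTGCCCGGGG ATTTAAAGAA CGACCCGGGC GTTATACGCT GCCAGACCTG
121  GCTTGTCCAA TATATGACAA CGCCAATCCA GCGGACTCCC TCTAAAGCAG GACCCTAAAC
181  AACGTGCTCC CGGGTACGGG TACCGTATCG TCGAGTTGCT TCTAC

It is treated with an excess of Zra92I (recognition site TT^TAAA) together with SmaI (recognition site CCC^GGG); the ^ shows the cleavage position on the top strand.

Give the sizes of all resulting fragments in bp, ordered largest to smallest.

The Zra92I site (TTTAAA) starts at position 82.
Zra92I cuts after base 2 of each site, so after position 83.
SmaI sites (CCCGGG) start at positions 74, 94, 189.
SmaI cuts after base 3 of each site, so after positions 76, 96, 191.
Combined cut positions: 76, 83, 96, 191.
Circular molecule, 4 cuts → 4 fragments:
  77–83 → 7 bp
  84–96 → 13 bp
  97–191 → 95 bp
  192–225 then 1–76 → 34 + 76 = 110 bp
Sorted largest to smallest: 110, 95, 13, 7 bp.

110, 95, 13, 7 bp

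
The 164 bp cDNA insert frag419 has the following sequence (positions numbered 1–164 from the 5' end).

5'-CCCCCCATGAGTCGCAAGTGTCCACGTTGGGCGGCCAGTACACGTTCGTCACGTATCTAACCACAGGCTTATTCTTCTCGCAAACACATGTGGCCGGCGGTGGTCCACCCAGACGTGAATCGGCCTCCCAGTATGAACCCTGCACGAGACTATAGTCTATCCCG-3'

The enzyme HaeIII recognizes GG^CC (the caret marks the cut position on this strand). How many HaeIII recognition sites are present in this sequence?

GGCC occurs starting at positions 33, 92, 122.
HaeIII cuts at 3 sites.

3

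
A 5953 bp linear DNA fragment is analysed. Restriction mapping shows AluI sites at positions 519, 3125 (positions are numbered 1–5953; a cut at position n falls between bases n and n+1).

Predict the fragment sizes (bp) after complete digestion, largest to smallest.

2828, 2606, 519 bp

Linear molecule, 2 cuts → 3 fragments:
  519 − 0 = 519 bp
  3125 − 519 = 2606 bp
  5953 − 3125 = 2828 bp
Sorted largest to smallest: 2828, 2606, 519 bp.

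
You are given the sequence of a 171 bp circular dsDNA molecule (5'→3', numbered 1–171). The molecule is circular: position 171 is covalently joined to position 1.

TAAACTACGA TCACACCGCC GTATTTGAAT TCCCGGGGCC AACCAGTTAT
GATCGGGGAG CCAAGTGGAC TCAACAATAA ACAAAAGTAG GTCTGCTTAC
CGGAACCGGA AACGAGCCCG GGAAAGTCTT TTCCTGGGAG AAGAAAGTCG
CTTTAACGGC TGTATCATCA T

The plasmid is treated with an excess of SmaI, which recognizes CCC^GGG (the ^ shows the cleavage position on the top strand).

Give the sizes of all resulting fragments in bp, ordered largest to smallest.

SmaI sites (CCCGGG) start at positions 32, 117.
SmaI cuts after base 3 of each site, so after positions 34, 119.
Circular molecule, 2 cuts → 2 fragments:
  35–119 → 85 bp
  120–171 then 1–34 → 52 + 34 = 86 bp
Sorted largest to smallest: 86, 85 bp.

86, 85 bp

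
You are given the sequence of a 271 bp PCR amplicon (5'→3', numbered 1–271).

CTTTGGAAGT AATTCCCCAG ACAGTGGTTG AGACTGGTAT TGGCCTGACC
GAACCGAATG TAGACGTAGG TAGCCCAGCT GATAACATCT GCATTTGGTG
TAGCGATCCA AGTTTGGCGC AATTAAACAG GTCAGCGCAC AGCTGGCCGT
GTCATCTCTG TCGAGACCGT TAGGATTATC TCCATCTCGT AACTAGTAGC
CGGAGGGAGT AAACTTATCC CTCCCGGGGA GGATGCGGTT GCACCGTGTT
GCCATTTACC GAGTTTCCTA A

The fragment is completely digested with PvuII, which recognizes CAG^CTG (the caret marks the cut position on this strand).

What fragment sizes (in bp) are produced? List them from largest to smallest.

129, 78, 64 bp

PvuII sites (CAGCTG) start at positions 76, 140.
PvuII cuts after base 3 of each site, so after positions 78, 142.
Linear molecule, 2 cuts → 3 fragments:
  1–78 → 78 bp
  79–142 → 64 bp
  143–271 → 129 bp
Sorted largest to smallest: 129, 78, 64 bp.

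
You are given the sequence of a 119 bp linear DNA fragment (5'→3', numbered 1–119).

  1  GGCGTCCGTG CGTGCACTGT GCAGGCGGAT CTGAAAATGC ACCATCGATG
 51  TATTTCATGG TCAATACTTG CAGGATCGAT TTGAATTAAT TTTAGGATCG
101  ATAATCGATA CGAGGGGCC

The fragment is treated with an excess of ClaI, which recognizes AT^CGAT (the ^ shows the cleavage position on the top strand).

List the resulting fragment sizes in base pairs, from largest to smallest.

45, 31, 22, 14, 7 bp

ClaI sites (ATCGAT) start at positions 44, 75, 97, 104.
ClaI cuts after base 2 of each site, so after positions 45, 76, 98, 105.
Linear molecule, 4 cuts → 5 fragments:
  1–45 → 45 bp
  46–76 → 31 bp
  77–98 → 22 bp
  99–105 → 7 bp
  106–119 → 14 bp
Sorted largest to smallest: 45, 31, 22, 14, 7 bp.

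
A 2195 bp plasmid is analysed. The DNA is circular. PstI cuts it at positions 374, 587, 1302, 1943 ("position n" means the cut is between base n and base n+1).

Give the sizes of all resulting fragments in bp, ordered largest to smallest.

Circular molecule, 4 cuts → 4 fragments:
  587 − 374 = 213 bp
  1302 − 587 = 715 bp
  1943 − 1302 = 641 bp
  wrap: 2195 − 1943 + 374 = 626 bp
Sorted largest to smallest: 715, 641, 626, 213 bp.

715, 641, 626, 213 bp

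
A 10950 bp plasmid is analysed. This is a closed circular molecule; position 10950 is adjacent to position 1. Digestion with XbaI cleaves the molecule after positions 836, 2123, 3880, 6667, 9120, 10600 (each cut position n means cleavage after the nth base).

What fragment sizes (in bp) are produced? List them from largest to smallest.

Circular molecule, 6 cuts → 6 fragments:
  2123 − 836 = 1287 bp
  3880 − 2123 = 1757 bp
  6667 − 3880 = 2787 bp
  9120 − 6667 = 2453 bp
  10600 − 9120 = 1480 bp
  wrap: 10950 − 10600 + 836 = 1186 bp
Sorted largest to smallest: 2787, 2453, 1757, 1480, 1287, 1186 bp.

2787, 2453, 1757, 1480, 1287, 1186 bp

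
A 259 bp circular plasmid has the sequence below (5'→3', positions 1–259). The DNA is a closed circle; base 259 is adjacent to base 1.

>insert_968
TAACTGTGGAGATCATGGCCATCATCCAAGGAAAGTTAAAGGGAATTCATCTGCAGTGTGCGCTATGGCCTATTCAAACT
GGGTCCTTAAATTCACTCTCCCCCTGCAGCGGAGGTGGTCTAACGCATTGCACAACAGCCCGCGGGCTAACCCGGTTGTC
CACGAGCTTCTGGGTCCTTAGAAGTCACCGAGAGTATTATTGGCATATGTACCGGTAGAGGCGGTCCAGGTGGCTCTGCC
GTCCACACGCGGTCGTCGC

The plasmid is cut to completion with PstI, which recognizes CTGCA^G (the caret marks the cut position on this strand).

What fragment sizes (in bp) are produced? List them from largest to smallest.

PstI sites (CTGCAG) start at positions 51, 104.
PstI cuts after base 5 of each site (before the last base), so after positions 55, 108.
Circular molecule, 2 cuts → 2 fragments:
  56–108 → 53 bp
  109–259 then 1–55 → 151 + 55 = 206 bp
Sorted largest to smallest: 206, 53 bp.

206, 53 bp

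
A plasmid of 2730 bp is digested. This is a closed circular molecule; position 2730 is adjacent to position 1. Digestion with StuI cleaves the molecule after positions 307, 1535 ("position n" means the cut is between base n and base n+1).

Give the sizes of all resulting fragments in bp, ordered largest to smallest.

1502, 1228 bp

Circular molecule, 2 cuts → 2 fragments:
  1535 − 307 = 1228 bp
  wrap: 2730 − 1535 + 307 = 1502 bp
Sorted largest to smallest: 1502, 1228 bp.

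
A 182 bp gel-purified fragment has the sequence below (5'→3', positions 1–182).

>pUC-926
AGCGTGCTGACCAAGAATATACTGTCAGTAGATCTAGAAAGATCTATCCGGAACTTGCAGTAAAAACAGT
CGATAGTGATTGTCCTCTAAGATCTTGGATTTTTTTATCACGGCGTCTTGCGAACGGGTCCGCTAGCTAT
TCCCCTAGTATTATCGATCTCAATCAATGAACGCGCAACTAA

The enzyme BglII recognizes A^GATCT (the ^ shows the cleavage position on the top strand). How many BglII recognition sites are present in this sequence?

AGATCT occurs starting at positions 30, 40, 90.
BglII cuts at 3 sites.

3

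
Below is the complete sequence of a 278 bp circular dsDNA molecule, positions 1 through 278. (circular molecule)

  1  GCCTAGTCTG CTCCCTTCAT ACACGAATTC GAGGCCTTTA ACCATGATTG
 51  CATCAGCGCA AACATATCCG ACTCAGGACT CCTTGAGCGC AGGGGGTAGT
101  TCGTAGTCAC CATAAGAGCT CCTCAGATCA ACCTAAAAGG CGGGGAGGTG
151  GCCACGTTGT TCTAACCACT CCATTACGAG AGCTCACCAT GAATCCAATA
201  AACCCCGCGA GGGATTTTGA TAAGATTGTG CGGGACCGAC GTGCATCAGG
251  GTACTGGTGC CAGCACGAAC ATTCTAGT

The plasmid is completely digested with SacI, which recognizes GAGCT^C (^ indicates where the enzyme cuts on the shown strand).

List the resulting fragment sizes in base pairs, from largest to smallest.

SacI sites (GAGCTC) start at positions 116, 180.
SacI cuts after base 5 of each site (before the last base), so after positions 120, 184.
Circular molecule, 2 cuts → 2 fragments:
  121–184 → 64 bp
  185–278 then 1–120 → 94 + 120 = 214 bp
Sorted largest to smallest: 214, 64 bp.

214, 64 bp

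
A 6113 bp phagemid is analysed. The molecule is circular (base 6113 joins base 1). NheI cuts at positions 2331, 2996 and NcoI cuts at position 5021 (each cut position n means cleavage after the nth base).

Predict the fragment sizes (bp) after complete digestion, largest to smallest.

3423, 2025, 665 bp

Combined cut positions (sorted): 2331, 2996, 5021.
Circular molecule, 3 cuts → 3 fragments:
  2996 − 2331 = 665 bp
  5021 − 2996 = 2025 bp
  wrap: 6113 − 5021 + 2331 = 3423 bp
Sorted largest to smallest: 3423, 2025, 665 bp.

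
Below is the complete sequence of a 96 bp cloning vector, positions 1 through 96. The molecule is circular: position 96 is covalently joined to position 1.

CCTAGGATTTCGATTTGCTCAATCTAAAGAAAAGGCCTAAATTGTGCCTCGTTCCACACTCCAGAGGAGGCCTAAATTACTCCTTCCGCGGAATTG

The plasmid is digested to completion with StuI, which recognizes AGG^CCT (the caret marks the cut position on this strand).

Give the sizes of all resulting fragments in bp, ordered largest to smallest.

StuI sites (AGGCCT) start at positions 33, 68.
StuI cuts after base 3 of each site, so after positions 35, 70.
Circular molecule, 2 cuts → 2 fragments:
  36–70 → 35 bp
  71–96 then 1–35 → 26 + 35 = 61 bp
Sorted largest to smallest: 61, 35 bp.

61, 35 bp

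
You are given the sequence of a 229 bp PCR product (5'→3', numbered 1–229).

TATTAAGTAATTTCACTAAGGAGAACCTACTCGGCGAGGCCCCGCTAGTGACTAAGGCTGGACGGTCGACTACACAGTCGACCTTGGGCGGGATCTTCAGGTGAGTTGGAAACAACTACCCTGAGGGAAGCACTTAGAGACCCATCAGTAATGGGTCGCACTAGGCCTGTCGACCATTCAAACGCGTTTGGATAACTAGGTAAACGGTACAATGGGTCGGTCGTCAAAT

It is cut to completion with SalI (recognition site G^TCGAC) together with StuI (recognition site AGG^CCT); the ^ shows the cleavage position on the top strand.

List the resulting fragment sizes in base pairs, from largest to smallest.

SalI sites (GTCGAC) start at positions 65, 77, 169.
SalI cuts after the first base of each site, so after positions 65, 77, 169.
The StuI site (AGGCCT) starts at position 163.
StuI cuts after base 3 of each site, so after position 165.
Combined cut positions: 65, 77, 165, 169.
Linear molecule, 4 cuts → 5 fragments:
  1–65 → 65 bp
  66–77 → 12 bp
  78–165 → 88 bp
  166–169 → 4 bp
  170–229 → 60 bp
Sorted largest to smallest: 88, 65, 60, 12, 4 bp.

88, 65, 60, 12, 4 bp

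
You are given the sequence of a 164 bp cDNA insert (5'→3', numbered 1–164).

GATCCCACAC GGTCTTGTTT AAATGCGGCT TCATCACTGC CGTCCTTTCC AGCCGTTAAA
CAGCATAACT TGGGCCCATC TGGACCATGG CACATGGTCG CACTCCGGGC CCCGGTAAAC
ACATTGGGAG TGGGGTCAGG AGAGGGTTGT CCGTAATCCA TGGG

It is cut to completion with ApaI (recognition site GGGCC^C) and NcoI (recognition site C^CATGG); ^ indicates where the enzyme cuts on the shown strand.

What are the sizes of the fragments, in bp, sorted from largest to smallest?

ApaI sites (GGGCCC) start at positions 72, 107.
ApaI cuts after base 5 of each site (before the last base), so after positions 76, 111.
NcoI sites (CCATGG) start at positions 85, 158.
NcoI cuts after the first base of each site, so after positions 85, 158.
Combined cut positions: 76, 85, 111, 158.
Linear molecule, 4 cuts → 5 fragments:
  1–76 → 76 bp
  77–85 → 9 bp
  86–111 → 26 bp
  112–158 → 47 bp
  159–164 → 6 bp
Sorted largest to smallest: 76, 47, 26, 9, 6 bp.

76, 47, 26, 9, 6 bp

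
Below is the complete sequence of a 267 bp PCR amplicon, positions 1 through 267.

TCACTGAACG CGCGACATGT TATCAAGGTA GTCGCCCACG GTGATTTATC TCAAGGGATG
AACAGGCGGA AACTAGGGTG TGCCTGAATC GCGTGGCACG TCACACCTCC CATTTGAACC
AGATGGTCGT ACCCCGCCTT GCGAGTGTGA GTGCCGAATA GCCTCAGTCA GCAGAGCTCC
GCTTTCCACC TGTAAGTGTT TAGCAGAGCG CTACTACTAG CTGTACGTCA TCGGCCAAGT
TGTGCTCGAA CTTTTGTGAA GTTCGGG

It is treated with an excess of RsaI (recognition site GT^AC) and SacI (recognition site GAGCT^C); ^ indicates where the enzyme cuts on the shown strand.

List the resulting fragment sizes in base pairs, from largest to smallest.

130, 48, 46, 43 bp

RsaI sites (GTAC) start at positions 129, 223.
RsaI cuts after base 2 of each site, so after positions 130, 224.
The SacI site (GAGCTC) starts at position 174.
SacI cuts after base 5 of each site (before the last base), so after position 178.
Combined cut positions: 130, 178, 224.
Linear molecule, 3 cuts → 4 fragments:
  1–130 → 130 bp
  131–178 → 48 bp
  179–224 → 46 bp
  225–267 → 43 bp
Sorted largest to smallest: 130, 48, 46, 43 bp.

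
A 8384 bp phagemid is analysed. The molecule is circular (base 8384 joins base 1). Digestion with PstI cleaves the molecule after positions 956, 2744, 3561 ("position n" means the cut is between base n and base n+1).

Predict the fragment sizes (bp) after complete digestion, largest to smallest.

Circular molecule, 3 cuts → 3 fragments:
  2744 − 956 = 1788 bp
  3561 − 2744 = 817 bp
  wrap: 8384 − 3561 + 956 = 5779 bp
Sorted largest to smallest: 5779, 1788, 817 bp.

5779, 1788, 817 bp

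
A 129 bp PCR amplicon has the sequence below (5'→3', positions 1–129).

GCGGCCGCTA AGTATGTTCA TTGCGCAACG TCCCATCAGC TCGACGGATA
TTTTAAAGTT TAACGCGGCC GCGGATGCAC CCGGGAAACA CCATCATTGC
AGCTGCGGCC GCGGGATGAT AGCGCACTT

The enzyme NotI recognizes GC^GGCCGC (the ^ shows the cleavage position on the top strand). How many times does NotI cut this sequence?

3

GCGGCCGC occurs starting at positions 1, 65, 105.
NotI cuts at 3 sites.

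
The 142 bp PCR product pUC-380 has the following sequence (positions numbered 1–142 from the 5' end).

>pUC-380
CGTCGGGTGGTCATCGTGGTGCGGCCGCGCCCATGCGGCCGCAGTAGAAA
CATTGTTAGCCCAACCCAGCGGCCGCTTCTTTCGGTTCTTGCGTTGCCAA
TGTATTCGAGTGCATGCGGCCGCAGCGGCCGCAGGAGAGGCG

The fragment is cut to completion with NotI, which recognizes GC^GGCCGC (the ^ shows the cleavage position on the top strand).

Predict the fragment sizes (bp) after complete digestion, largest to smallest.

47, 34, 22, 16, 14, 9 bp

NotI sites (GCGGCCGC) start at positions 21, 35, 69, 116, 125.
NotI cuts after base 2 of each site, so after positions 22, 36, 70, 117, 126.
Linear molecule, 5 cuts → 6 fragments:
  1–22 → 22 bp
  23–36 → 14 bp
  37–70 → 34 bp
  71–117 → 47 bp
  118–126 → 9 bp
  127–142 → 16 bp
Sorted largest to smallest: 47, 34, 22, 16, 14, 9 bp.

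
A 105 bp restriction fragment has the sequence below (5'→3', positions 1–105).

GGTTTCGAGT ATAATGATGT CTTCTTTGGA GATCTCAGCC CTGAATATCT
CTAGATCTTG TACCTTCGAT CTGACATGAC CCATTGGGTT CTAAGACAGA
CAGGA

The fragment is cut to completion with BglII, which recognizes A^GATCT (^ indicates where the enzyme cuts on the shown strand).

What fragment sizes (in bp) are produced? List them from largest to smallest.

52, 30, 23 bp

BglII sites (AGATCT) start at positions 30, 53.
BglII cuts after the first base of each site, so after positions 30, 53.
Linear molecule, 2 cuts → 3 fragments:
  1–30 → 30 bp
  31–53 → 23 bp
  54–105 → 52 bp
Sorted largest to smallest: 52, 30, 23 bp.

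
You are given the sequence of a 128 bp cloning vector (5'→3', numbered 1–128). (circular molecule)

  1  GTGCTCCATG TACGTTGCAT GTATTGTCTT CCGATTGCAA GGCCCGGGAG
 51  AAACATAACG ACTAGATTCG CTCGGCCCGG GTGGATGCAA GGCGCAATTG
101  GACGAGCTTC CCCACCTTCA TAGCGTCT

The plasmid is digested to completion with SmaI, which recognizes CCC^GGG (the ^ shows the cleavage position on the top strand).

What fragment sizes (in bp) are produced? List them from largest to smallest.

95, 33 bp

SmaI sites (CCCGGG) start at positions 43, 76.
SmaI cuts after base 3 of each site, so after positions 45, 78.
Circular molecule, 2 cuts → 2 fragments:
  46–78 → 33 bp
  79–128 then 1–45 → 50 + 45 = 95 bp
Sorted largest to smallest: 95, 33 bp.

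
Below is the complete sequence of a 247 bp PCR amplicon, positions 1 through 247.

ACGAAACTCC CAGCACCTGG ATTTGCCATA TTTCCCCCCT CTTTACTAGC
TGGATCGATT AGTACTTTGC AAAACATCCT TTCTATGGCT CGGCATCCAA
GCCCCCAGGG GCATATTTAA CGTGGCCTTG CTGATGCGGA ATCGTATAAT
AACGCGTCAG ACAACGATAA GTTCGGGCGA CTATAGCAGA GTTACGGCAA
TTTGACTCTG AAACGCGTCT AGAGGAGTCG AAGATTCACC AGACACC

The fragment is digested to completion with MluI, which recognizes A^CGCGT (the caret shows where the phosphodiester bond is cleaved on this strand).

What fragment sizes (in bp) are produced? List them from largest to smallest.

152, 61, 34 bp

MluI sites (ACGCGT) start at positions 152, 213.
MluI cuts after the first base of each site, so after positions 152, 213.
Linear molecule, 2 cuts → 3 fragments:
  1–152 → 152 bp
  153–213 → 61 bp
  214–247 → 34 bp
Sorted largest to smallest: 152, 61, 34 bp.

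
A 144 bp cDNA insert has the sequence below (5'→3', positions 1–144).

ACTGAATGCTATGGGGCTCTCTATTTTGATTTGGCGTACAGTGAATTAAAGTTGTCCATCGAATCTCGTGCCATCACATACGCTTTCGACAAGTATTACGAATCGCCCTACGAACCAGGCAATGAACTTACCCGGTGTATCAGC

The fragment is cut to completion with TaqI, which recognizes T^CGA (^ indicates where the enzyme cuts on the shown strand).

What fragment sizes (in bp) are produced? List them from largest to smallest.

59, 58, 27 bp

TaqI sites (TCGA) start at positions 59, 86.
TaqI cuts after the first base of each site, so after positions 59, 86.
Linear molecule, 2 cuts → 3 fragments:
  1–59 → 59 bp
  60–86 → 27 bp
  87–144 → 58 bp
Sorted largest to smallest: 59, 58, 27 bp.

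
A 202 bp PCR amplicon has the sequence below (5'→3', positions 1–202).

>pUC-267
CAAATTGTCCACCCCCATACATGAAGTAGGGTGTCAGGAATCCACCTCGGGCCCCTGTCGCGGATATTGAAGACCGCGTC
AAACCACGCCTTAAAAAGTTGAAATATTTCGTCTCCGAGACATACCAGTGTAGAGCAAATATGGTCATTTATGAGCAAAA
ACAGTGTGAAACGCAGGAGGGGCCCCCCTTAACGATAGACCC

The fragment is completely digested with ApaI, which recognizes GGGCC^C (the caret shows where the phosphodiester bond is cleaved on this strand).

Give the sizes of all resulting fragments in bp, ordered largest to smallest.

ApaI sites (GGGCCC) start at positions 49, 180.
ApaI cuts after base 5 of each site (before the last base), so after positions 53, 184.
Linear molecule, 2 cuts → 3 fragments:
  1–53 → 53 bp
  54–184 → 131 bp
  185–202 → 18 bp
Sorted largest to smallest: 131, 53, 18 bp.

131, 53, 18 bp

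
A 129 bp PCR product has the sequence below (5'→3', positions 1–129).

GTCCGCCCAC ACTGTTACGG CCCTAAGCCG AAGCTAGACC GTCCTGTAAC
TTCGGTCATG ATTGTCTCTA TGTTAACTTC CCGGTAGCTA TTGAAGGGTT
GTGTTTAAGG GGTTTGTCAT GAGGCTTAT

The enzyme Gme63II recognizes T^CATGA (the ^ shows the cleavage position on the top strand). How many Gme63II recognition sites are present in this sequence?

TCATGA occurs starting at positions 56, 117.
Gme63II cuts at 2 sites.

2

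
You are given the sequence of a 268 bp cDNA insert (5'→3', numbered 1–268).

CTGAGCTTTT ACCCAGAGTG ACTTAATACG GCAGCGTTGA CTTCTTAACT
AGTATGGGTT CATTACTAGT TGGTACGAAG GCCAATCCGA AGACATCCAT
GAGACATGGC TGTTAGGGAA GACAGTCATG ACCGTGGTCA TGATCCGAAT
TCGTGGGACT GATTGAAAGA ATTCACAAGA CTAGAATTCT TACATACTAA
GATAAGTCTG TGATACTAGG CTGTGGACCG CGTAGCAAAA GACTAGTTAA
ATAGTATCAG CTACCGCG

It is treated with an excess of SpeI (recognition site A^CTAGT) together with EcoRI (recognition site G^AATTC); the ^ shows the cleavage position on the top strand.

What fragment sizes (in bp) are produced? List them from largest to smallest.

82, 58, 48, 26, 22, 17, 15 bp

SpeI sites (ACTAGT) start at positions 48, 65, 242.
SpeI cuts after the first base of each site, so after positions 48, 65, 242.
EcoRI sites (GAATTC) start at positions 147, 169, 184.
EcoRI cuts after the first base of each site, so after positions 147, 169, 184.
Combined cut positions: 48, 65, 147, 169, 184, 242.
Linear molecule, 6 cuts → 7 fragments:
  1–48 → 48 bp
  49–65 → 17 bp
  66–147 → 82 bp
  148–169 → 22 bp
  170–184 → 15 bp
  185–242 → 58 bp
  243–268 → 26 bp
Sorted largest to smallest: 82, 58, 48, 26, 22, 17, 15 bp.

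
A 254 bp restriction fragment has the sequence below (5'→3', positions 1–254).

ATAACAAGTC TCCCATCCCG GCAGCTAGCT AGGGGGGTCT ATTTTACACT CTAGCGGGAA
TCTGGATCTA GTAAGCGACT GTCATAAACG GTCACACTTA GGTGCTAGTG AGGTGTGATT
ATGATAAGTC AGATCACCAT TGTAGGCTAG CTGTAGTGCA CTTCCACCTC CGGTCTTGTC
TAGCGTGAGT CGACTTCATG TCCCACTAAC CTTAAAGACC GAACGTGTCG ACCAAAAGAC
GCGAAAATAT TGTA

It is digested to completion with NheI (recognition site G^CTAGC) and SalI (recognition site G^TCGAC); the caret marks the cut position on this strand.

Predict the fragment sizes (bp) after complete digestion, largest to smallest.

122, 43, 38, 27, 24 bp

NheI sites (GCTAGC) start at positions 24, 146.
NheI cuts after the first base of each site, so after positions 24, 146.
SalI sites (GTCGAC) start at positions 189, 227.
SalI cuts after the first base of each site, so after positions 189, 227.
Combined cut positions: 24, 146, 189, 227.
Linear molecule, 4 cuts → 5 fragments:
  1–24 → 24 bp
  25–146 → 122 bp
  147–189 → 43 bp
  190–227 → 38 bp
  228–254 → 27 bp
Sorted largest to smallest: 122, 43, 38, 27, 24 bp.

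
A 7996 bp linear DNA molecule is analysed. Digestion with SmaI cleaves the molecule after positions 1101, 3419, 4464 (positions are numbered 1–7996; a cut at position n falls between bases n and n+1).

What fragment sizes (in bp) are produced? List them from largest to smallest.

Linear molecule, 3 cuts → 4 fragments:
  1101 − 0 = 1101 bp
  3419 − 1101 = 2318 bp
  4464 − 3419 = 1045 bp
  7996 − 4464 = 3532 bp
Sorted largest to smallest: 3532, 2318, 1101, 1045 bp.

3532, 2318, 1101, 1045 bp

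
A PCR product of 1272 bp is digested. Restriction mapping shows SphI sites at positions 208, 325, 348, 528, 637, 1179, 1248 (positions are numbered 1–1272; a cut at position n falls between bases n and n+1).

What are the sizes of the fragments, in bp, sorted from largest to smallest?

542, 208, 180, 117, 109, 69, 24, 23 bp

Linear molecule, 7 cuts → 8 fragments:
  208 − 0 = 208 bp
  325 − 208 = 117 bp
  348 − 325 = 23 bp
  528 − 348 = 180 bp
  637 − 528 = 109 bp
  1179 − 637 = 542 bp
  1248 − 1179 = 69 bp
  1272 − 1248 = 24 bp
Sorted largest to smallest: 542, 208, 180, 117, 109, 69, 24, 23 bp.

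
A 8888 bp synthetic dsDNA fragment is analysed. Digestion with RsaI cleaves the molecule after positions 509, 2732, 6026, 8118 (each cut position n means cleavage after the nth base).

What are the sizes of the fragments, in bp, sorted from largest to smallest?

3294, 2223, 2092, 770, 509 bp

Linear molecule, 4 cuts → 5 fragments:
  509 − 0 = 509 bp
  2732 − 509 = 2223 bp
  6026 − 2732 = 3294 bp
  8118 − 6026 = 2092 bp
  8888 − 8118 = 770 bp
Sorted largest to smallest: 3294, 2223, 2092, 770, 509 bp.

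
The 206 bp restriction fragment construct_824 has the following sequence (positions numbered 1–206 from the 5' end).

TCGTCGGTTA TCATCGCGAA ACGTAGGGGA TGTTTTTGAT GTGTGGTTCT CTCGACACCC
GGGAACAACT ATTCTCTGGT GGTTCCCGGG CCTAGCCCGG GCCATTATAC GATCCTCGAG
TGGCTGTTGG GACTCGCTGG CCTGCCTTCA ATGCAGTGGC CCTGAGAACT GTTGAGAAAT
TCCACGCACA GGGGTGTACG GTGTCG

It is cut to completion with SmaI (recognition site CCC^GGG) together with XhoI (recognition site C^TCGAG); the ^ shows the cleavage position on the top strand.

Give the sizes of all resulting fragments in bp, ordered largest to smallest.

SmaI sites (CCCGGG) start at positions 58, 85, 96.
SmaI cuts after base 3 of each site, so after positions 60, 87, 98.
The XhoI site (CTCGAG) starts at position 115.
XhoI cuts after the first base of each site, so after position 115.
Combined cut positions: 60, 87, 98, 115.
Linear molecule, 4 cuts → 5 fragments:
  1–60 → 60 bp
  61–87 → 27 bp
  88–98 → 11 bp
  99–115 → 17 bp
  116–206 → 91 bp
Sorted largest to smallest: 91, 60, 27, 17, 11 bp.

91, 60, 27, 17, 11 bp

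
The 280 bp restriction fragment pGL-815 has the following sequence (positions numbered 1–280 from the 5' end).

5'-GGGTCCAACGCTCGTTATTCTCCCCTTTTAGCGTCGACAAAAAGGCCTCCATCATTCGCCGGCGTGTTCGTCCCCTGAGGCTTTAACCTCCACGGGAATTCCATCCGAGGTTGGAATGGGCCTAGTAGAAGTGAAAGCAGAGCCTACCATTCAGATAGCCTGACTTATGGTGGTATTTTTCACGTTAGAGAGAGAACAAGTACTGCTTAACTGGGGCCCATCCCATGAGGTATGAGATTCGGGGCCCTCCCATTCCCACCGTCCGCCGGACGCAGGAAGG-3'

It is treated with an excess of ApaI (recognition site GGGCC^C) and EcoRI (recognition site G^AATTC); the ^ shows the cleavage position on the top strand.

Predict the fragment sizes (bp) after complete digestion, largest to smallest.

ApaI sites (GGGCCC) start at positions 214, 242.
ApaI cuts after base 5 of each site (before the last base), so after positions 218, 246.
The EcoRI site (GAATTC) starts at position 96.
EcoRI cuts after the first base of each site, so after position 96.
Combined cut positions: 96, 218, 246.
Linear molecule, 3 cuts → 4 fragments:
  1–96 → 96 bp
  97–218 → 122 bp
  219–246 → 28 bp
  247–280 → 34 bp
Sorted largest to smallest: 122, 96, 34, 28 bp.

122, 96, 34, 28 bp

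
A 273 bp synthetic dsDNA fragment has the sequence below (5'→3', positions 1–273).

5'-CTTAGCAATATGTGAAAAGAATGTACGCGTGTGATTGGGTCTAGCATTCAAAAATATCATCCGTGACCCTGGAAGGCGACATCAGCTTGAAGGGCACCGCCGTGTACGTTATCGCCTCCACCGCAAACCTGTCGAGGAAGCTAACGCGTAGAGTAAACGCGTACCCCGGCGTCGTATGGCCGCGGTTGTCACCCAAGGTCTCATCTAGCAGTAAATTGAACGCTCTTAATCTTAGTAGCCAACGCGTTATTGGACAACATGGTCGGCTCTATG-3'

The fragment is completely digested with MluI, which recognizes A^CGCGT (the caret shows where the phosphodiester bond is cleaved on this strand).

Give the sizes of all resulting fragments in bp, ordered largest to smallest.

MluI sites (ACGCGT) start at positions 25, 144, 157, 242.
MluI cuts after the first base of each site, so after positions 25, 144, 157, 242.
Linear molecule, 4 cuts → 5 fragments:
  1–25 → 25 bp
  26–144 → 119 bp
  145–157 → 13 bp
  158–242 → 85 bp
  243–273 → 31 bp
Sorted largest to smallest: 119, 85, 31, 25, 13 bp.

119, 85, 31, 25, 13 bp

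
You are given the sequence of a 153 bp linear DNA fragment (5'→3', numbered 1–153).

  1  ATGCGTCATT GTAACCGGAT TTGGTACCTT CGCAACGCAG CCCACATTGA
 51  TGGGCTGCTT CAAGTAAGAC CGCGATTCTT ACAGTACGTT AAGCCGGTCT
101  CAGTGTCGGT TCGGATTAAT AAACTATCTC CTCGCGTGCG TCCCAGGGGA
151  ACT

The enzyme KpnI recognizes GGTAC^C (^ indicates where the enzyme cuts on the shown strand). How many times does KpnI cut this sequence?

1

GGTACC occurs starting at position 23.
KpnI cuts at 1 site.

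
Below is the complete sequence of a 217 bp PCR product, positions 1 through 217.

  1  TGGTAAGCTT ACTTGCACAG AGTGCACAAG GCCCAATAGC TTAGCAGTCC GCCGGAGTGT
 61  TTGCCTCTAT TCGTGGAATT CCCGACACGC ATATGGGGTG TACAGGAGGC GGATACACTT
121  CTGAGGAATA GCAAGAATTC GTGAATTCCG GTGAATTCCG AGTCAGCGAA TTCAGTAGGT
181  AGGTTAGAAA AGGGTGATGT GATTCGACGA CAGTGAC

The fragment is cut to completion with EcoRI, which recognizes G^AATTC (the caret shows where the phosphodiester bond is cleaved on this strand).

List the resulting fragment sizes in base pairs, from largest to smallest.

EcoRI sites (GAATTC) start at positions 76, 135, 143, 153, 168.
EcoRI cuts after the first base of each site, so after positions 76, 135, 143, 153, 168.
Linear molecule, 5 cuts → 6 fragments:
  1–76 → 76 bp
  77–135 → 59 bp
  136–143 → 8 bp
  144–153 → 10 bp
  154–168 → 15 bp
  169–217 → 49 bp
Sorted largest to smallest: 76, 59, 49, 15, 10, 8 bp.

76, 59, 49, 15, 10, 8 bp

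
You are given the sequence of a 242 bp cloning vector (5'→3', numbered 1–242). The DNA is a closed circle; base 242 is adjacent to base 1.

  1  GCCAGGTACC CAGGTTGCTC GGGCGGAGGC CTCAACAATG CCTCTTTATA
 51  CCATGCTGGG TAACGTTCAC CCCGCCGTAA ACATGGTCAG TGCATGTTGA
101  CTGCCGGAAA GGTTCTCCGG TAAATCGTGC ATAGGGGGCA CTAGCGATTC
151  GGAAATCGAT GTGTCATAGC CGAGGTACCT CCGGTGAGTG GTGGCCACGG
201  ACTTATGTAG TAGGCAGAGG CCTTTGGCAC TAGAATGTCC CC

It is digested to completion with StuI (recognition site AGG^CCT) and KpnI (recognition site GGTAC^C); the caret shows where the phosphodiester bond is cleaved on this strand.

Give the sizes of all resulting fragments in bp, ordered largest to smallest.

149, 42, 31, 20 bp

StuI sites (AGGCCT) start at positions 27, 218.
StuI cuts after base 3 of each site, so after positions 29, 220.
KpnI sites (GGTACC) start at positions 5, 174.
KpnI cuts after base 5 of each site (before the last base), so after positions 9, 178.
Combined cut positions: 9, 29, 178, 220.
Circular molecule, 4 cuts → 4 fragments:
  10–29 → 20 bp
  30–178 → 149 bp
  179–220 → 42 bp
  221–242 then 1–9 → 22 + 9 = 31 bp
Sorted largest to smallest: 149, 42, 31, 20 bp.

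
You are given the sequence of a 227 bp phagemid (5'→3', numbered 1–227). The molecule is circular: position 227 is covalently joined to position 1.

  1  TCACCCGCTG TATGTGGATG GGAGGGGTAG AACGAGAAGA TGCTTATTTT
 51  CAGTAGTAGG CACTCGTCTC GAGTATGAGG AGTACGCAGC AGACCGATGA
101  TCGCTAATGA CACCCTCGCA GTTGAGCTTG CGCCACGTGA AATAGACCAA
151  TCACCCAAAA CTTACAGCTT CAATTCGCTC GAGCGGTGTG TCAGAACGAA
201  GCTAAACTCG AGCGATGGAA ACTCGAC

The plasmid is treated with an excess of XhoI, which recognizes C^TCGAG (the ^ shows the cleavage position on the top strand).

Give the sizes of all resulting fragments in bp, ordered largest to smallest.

110, 88, 29 bp

XhoI sites (CTCGAG) start at positions 68, 178, 207.
XhoI cuts after the first base of each site, so after positions 68, 178, 207.
Circular molecule, 3 cuts → 3 fragments:
  69–178 → 110 bp
  179–207 → 29 bp
  208–227 then 1–68 → 20 + 68 = 88 bp
Sorted largest to smallest: 110, 88, 29 bp.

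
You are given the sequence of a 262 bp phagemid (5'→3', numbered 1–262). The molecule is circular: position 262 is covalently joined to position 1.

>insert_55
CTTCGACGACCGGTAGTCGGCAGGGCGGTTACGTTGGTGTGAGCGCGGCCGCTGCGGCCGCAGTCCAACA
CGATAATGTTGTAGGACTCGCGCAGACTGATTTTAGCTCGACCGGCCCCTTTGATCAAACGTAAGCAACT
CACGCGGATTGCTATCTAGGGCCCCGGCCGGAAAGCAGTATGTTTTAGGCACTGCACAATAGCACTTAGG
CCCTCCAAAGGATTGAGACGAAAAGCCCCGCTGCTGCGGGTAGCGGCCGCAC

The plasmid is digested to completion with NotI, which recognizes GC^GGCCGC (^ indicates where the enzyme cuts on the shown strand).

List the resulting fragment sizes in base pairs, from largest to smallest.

199, 54, 9 bp

NotI sites (GCGGCCGC) start at positions 45, 54, 253.
NotI cuts after base 2 of each site, so after positions 46, 55, 254.
Circular molecule, 3 cuts → 3 fragments:
  47–55 → 9 bp
  56–254 → 199 bp
  255–262 then 1–46 → 8 + 46 = 54 bp
Sorted largest to smallest: 199, 54, 9 bp.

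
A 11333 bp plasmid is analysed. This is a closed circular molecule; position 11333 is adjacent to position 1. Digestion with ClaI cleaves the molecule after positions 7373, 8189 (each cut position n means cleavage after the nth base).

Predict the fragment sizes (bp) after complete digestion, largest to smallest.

10517, 816 bp

Circular molecule, 2 cuts → 2 fragments:
  8189 − 7373 = 816 bp
  wrap: 11333 − 8189 + 7373 = 10517 bp
Sorted largest to smallest: 10517, 816 bp.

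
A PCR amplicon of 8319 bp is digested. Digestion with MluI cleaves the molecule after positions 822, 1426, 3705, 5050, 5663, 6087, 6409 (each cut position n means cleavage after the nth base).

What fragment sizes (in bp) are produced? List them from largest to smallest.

Linear molecule, 7 cuts → 8 fragments:
  822 − 0 = 822 bp
  1426 − 822 = 604 bp
  3705 − 1426 = 2279 bp
  5050 − 3705 = 1345 bp
  5663 − 5050 = 613 bp
  6087 − 5663 = 424 bp
  6409 − 6087 = 322 bp
  8319 − 6409 = 1910 bp
Sorted largest to smallest: 2279, 1910, 1345, 822, 613, 604, 424, 322 bp.

2279, 1910, 1345, 822, 613, 604, 424, 322 bp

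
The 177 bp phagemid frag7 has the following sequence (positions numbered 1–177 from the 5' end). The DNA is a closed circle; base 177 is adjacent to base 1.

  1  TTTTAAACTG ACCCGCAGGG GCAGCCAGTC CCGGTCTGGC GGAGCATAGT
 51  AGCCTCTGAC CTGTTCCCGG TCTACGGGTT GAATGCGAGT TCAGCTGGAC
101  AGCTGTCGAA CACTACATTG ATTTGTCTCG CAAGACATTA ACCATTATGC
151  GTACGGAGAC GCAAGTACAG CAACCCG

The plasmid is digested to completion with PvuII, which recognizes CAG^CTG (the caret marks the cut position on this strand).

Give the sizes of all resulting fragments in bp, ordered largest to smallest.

PvuII sites (CAGCTG) start at positions 92, 100.
PvuII cuts after base 3 of each site, so after positions 94, 102.
Circular molecule, 2 cuts → 2 fragments:
  95–102 → 8 bp
  103–177 then 1–94 → 75 + 94 = 169 bp
Sorted largest to smallest: 169, 8 bp.

169, 8 bp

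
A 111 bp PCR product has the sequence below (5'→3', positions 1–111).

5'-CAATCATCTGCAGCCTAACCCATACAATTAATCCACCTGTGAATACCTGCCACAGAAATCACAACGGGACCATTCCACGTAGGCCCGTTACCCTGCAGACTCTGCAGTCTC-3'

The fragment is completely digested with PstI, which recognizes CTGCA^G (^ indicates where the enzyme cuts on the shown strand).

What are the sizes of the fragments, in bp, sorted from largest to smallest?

85, 12, 9, 5 bp

PstI sites (CTGCAG) start at positions 8, 93, 102.
PstI cuts after base 5 of each site (before the last base), so after positions 12, 97, 106.
Linear molecule, 3 cuts → 4 fragments:
  1–12 → 12 bp
  13–97 → 85 bp
  98–106 → 9 bp
  107–111 → 5 bp
Sorted largest to smallest: 85, 12, 9, 5 bp.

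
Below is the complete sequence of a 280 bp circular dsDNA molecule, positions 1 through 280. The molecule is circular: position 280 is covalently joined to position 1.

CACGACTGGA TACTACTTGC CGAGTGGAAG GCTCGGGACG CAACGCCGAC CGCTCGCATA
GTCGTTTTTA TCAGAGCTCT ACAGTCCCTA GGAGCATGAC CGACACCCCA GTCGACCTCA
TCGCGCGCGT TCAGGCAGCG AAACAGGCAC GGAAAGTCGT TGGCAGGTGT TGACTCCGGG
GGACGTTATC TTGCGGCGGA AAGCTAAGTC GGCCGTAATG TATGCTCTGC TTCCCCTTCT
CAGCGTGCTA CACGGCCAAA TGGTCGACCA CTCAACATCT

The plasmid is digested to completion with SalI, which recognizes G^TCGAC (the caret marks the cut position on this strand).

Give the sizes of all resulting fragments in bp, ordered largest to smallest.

SalI sites (GTCGAC) start at positions 111, 263.
SalI cuts after the first base of each site, so after positions 111, 263.
Circular molecule, 2 cuts → 2 fragments:
  112–263 → 152 bp
  264–280 then 1–111 → 17 + 111 = 128 bp
Sorted largest to smallest: 152, 128 bp.

152, 128 bp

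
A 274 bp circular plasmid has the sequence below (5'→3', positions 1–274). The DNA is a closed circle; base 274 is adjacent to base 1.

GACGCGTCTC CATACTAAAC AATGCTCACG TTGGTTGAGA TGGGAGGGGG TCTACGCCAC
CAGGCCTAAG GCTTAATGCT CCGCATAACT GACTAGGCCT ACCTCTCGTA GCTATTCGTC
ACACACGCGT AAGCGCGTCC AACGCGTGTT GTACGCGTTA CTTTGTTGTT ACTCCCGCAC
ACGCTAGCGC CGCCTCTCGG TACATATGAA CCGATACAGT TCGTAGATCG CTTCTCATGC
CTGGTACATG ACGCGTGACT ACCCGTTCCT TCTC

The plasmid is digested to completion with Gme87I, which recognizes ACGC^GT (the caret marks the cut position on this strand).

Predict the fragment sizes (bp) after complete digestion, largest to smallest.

Gme87I sites (ACGCGT) start at positions 2, 125, 142, 153, 251.
Gme87I cuts after base 4 of each site, so after positions 5, 128, 145, 156, 254.
Circular molecule, 5 cuts → 5 fragments:
  6–128 → 123 bp
  129–145 → 17 bp
  146–156 → 11 bp
  157–254 → 98 bp
  255–274 then 1–5 → 20 + 5 = 25 bp
Sorted largest to smallest: 123, 98, 25, 17, 11 bp.

123, 98, 25, 17, 11 bp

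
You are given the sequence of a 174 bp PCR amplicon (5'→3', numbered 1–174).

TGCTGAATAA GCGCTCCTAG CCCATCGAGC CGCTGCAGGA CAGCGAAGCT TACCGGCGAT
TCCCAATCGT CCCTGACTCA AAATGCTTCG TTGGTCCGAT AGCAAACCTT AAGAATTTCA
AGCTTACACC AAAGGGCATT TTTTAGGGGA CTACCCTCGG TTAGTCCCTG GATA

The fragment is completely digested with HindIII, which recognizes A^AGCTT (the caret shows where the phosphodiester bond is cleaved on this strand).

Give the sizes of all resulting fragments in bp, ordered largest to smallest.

HindIII sites (AAGCTT) start at positions 46, 120.
HindIII cuts after the first base of each site, so after positions 46, 120.
Linear molecule, 2 cuts → 3 fragments:
  1–46 → 46 bp
  47–120 → 74 bp
  121–174 → 54 bp
Sorted largest to smallest: 74, 54, 46 bp.

74, 54, 46 bp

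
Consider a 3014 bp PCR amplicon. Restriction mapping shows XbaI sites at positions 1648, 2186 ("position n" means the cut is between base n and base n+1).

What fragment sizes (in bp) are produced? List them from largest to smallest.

Linear molecule, 2 cuts → 3 fragments:
  1648 − 0 = 1648 bp
  2186 − 1648 = 538 bp
  3014 − 2186 = 828 bp
Sorted largest to smallest: 1648, 828, 538 bp.

1648, 828, 538 bp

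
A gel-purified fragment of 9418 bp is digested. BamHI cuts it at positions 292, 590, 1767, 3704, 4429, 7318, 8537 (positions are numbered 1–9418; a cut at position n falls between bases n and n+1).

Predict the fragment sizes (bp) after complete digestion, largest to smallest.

2889, 1937, 1219, 1177, 881, 725, 298, 292 bp

Linear molecule, 7 cuts → 8 fragments:
  292 − 0 = 292 bp
  590 − 292 = 298 bp
  1767 − 590 = 1177 bp
  3704 − 1767 = 1937 bp
  4429 − 3704 = 725 bp
  7318 − 4429 = 2889 bp
  8537 − 7318 = 1219 bp
  9418 − 8537 = 881 bp
Sorted largest to smallest: 2889, 1937, 1219, 1177, 881, 725, 298, 292 bp.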